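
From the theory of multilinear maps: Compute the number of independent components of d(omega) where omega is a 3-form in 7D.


The exterior derivative of a p-form is a (p+1)-form.
Its number of independent components is C(n, p+1).
n = 7, p+1 = 4
C(7, 4) = 35

35


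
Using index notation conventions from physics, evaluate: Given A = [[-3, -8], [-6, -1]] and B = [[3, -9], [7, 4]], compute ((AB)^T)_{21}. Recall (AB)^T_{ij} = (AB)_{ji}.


(AB)^T_{ij} = (AB)_{ji} = sum_k A_{jk} B_{ki}.
For i=2, j=1 we need (AB)_{12}:
A_{11} * B_{12} = -3 * -9 = 27
A_{12} * B_{22} = -8 * 4 = -32
Sum = 27 + -32 = -5

-5


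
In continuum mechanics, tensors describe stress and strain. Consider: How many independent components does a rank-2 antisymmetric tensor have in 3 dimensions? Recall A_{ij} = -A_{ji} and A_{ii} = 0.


An antisymmetric rank-2 tensor satisfies A_{ij} = -A_{ji}, so diagonal entries are zero.
The independent components are the upper-triangular entries: C(n, 2) = n(n-1)/2.
n = 3
C(3, 2) = 3 * 2 / 2 = 6 / 2 = 3

3


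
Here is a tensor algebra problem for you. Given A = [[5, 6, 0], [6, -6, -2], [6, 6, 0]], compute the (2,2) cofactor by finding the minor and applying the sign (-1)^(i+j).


To find cofactor C_{22}, delete row 2 and column 2.
The resulting 2x2 submatrix is: [[5, 0], [6, 0]]
Minor M_{22} = 5*0 - 0*6
  = 0 - 0 = 0
Sign = (-1)^(2+2) = (-1)^4 = 1
Cofactor C_{22} = 1 * 0 = 0

0


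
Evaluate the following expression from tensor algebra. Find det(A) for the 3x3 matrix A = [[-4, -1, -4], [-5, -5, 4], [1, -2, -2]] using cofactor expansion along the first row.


Expanding along the first row, det(A) = a11*M_11 - a12*M_12 + a13*M_13, where M_1j is the (1,j) minor.
Minor M_11 = -5*-2 - 4*-2 = 18
Minor M_12 = -5*-2 - 4*1 = 6
Minor M_13 = -5*-2 - -5*1 = 15
det = -4*(18) - -1*(6) + -4*(15)
    = -72 - -6 + -60
    = -126

-126


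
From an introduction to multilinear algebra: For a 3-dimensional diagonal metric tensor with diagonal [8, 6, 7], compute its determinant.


For a diagonal metric, the determinant is the product of diagonal entries.
Diagonal entries: 8, 6, 7
det(g) = 8 * 6 * 7 = 336

336


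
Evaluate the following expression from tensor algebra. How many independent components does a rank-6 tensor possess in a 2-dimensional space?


The number of components of a rank-r tensor in d dimensions is d^r.
Here d = 2 and r = 6.
2^6 = 64

64


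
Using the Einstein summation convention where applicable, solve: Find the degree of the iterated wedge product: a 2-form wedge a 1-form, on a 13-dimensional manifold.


The degree of a wedge product is the sum of the degrees of the individual forms.
Degrees: 2, 1
Total degree = 2 + 1 = 3

3


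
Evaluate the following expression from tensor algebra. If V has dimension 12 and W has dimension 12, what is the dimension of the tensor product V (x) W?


The dimension of a tensor product is the product of dimensions.
dim(V) = 12, dim(W) = 12
dim(V (x) W) = 12 * 12 = 144

144


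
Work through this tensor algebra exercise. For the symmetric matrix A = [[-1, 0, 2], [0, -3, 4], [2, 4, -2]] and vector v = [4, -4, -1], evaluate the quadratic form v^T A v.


First compute Av:
(Av)_1 = -1*4 + 0*-4 + 2*-1 = -6
(Av)_2 = 0*4 + -3*-4 + 4*-1 = 8
(Av)_3 = 2*4 + 4*-4 + -2*-1 = -6
Av = [-6, 8, -6]
Then v^T (Av) = 4*-6 + -4*8 + -1*-6
= -24 + -32 + 6 = -50

-50


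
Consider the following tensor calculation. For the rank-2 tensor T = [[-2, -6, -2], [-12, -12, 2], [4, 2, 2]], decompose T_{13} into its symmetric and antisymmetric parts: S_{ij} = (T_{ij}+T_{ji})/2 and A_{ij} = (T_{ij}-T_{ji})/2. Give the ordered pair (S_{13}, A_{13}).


T_{13} = -2
T_{31} = 4
S_{13} = (-2 + 4)/2 = 2/2 = 1
A_{13} = (-2 - 4)/2 = -6/2 = -3
Check: S + A = 1 + -3 = -2 = T_{13}.

(1, -3)


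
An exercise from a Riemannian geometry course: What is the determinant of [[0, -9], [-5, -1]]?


For a 2x2 matrix [[a, b], [c, d]], det = a*d - b*c.
a = 0, b = -9, c = -5, d = -1
a*d = 0 * -1 = 0
b*c = -9 * -5 = 45
det = 0 - 45 = -45

-45


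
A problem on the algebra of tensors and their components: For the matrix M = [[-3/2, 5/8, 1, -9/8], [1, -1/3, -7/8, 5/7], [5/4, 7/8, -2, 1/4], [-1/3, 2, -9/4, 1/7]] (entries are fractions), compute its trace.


The trace is the sum of diagonal entries.
Diagonal: M[1,1] = -3/2, M[2,2] = -1/3, M[3,3] = -2, M[4,4] = 1/7
Tr(M) = -3/2 + -1/3 + -2 + 1/7
Computing step by step:
After adding M[1,1]: -3/2
After adding M[2,2]: -11/6
After adding M[3,3]: -23/6
After adding M[4,4]: -155/42
Tr(M) = -155/42

-155/42


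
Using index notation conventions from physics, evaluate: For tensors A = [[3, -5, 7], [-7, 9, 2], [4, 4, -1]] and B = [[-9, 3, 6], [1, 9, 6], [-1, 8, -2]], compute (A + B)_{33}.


Tensor addition is component-wise: (A + B)_{ij} = A_{ij} + B_{ij}.
A_{33} = -1
B_{33} = -2
(A + B)_{33} = -1 + -2 = -3

-3


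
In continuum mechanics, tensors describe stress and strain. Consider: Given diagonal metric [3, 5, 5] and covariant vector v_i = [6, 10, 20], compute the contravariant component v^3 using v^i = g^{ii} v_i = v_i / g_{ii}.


To raise an index with a diagonal metric: v^i = v_i / g_{ii}.
For index 3: v_3 = 20, g_{33} = 5
v^3 = 20 / 5 = 4

4


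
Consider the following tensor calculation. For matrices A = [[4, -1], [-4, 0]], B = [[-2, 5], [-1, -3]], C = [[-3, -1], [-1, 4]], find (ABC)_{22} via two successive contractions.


(ABC)_{22} = sum_m (AB)_{2m} C_{m2}. First compute row 2 of AB.
(AB)_{21} = -4*-2 + 0*-1 = 8
(AB)_{22} = -4*5 + 0*-3 = -20
Now contract with column 2 of C:
(AB)_{21} * C_{12} = 8 * -1 = -8
(AB)_{22} * C_{22} = -20 * 4 = -80
(ABC)_{22} = -8 + -80 = -88

-88


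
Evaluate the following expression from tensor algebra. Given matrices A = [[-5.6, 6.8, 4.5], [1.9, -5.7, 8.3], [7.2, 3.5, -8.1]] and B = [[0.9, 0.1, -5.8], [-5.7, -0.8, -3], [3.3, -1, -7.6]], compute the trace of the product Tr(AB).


Tr(AB) = sum_i (AB)_{ii} where (AB)_{ii} = sum_k A_{ik} B_{ki}.
(AB)_{11} = -5.6*0.9 + 6.8*-5.7 + 4.5*3.3 = -28.95
(AB)_{22} = 1.9*0.1 + -5.7*-0.8 + 8.3*-1 = -3.55
(AB)_{33} = 7.2*-5.8 + 3.5*-3 + -8.1*-7.6 = 9.3
Tr(AB) = -28.95 + -3.55 + 9.3 = -23.2

-23.2


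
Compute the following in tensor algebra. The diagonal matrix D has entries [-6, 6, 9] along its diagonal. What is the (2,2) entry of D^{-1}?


For a diagonal matrix, the inverse has entries (D^{-1})_{ii} = 1/d_{ii}.
The diagonal entries are: d_{11} = -6, d_{22} = 6, d_{33} = 9
We need (D^{-1})_{22} = 1/d_{22} = 1/6 = 1/6

1/6


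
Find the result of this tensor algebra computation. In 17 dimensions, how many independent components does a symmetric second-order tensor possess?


A symmetric rank-2 tensor in d dimensions has d(d+1)/2 independent components.
d = 17
d(d+1)/2 = 17 * 18 / 2 = 306 / 2 = 153

153


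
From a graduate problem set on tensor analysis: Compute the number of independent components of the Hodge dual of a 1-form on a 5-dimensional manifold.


The Hodge dual of a p-form on an n-dimensional manifold is an (n-p)-form.
n = 5, p = 1, so dual degree = 5 - 1 = 4
The number of components is C(n, n-p) = C(5, 4) = 5

5


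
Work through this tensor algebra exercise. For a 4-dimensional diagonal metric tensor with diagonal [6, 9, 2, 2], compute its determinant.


For a diagonal metric, the determinant is the product of diagonal entries.
Diagonal entries: 6, 9, 2, 2
det(g) = 6 * 9 * 2 * 2 = 216

216


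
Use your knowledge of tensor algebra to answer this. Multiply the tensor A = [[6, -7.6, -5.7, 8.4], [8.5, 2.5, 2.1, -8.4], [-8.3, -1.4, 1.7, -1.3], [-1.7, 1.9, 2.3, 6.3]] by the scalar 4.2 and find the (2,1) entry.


Scalar multiplication: (cA)_{ij} = c * A_{ij}.
c = 4.2
A_{21} = 8.5
(cA)_{21} = 4.2 * 8.5 = 35.7

35.7


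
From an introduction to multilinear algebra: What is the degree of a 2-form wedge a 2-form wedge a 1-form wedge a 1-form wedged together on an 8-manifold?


The degree of a wedge product is the sum of the degrees of the individual forms.
Degrees: 2, 2, 1, 1
Total degree = 2 + 2 + 1 + 1 = 6

6


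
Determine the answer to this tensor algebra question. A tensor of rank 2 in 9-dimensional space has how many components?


The number of components of a rank-r tensor in d dimensions is d^r.
Here d = 9 and r = 2.
9^2 = 81

81


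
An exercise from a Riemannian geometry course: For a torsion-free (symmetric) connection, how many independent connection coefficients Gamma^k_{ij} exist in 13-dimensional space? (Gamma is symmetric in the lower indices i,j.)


Christoffel symbols Gamma^k_{ij} are symmetric in i,j, so there are d * d(d+1)/2 independent symbols.
d = 13
d(d+1)/2 = 13 * 14 / 2 = 91
Total = 13 * 91 = 1183

1183


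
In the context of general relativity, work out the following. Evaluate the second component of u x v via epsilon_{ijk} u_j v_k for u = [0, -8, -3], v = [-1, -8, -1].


(u x v)_2 = sum_{j,k} epsilon_{2jk} u_j v_k. Only permutations of (1,2,3) contribute; the two non-zero terms are:
eps_{213} u_1 v_3 = -1 * 0 * -1 = 0
eps_{231} u_3 v_1 = 1 * -3 * -1 = 3
(u x v)_2 = 3

3


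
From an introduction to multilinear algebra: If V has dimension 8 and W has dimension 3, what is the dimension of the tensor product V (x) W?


The dimension of a tensor product is the product of dimensions.
dim(V) = 8, dim(W) = 3
dim(V (x) W) = 8 * 3 = 24

24


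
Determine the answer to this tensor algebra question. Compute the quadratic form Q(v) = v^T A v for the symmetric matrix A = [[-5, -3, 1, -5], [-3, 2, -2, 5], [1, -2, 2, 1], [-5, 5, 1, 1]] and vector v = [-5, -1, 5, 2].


First compute Av:
(Av)_1 = -5*-5 + -3*-1 + 1*5 + -5*2 = 23
(Av)_2 = -3*-5 + 2*-1 + -2*5 + 5*2 = 13
(Av)_3 = 1*-5 + -2*-1 + 2*5 + 1*2 = 9
(Av)_4 = -5*-5 + 5*-1 + 1*5 + 1*2 = 27
Av = [23, 13, 9, 27]
Then v^T (Av) = -5*23 + -1*13 + 5*9 + 2*27
= -115 + -13 + 45 + 54 = -29

-29


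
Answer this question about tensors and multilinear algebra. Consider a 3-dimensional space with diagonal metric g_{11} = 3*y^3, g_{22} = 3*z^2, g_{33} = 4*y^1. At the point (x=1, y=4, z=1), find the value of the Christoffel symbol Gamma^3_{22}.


For a diagonal metric, Gamma^k_{ij} = (1/2) g^{kk} (dg_{ik}/dx_j + dg_{jk}/dx_i - dg_{ij}/dx_k).
The metric is diagonal, so g_{ab} = 0 for a != b.
At the given point: g_{11} = 192, g_{22} = 3, g_{33} = 16
g^{33} = 1/16
dg_{23}/dx_2 = 0 (off-diagonal)
dg_{23}/dx_2 = 0 (off-diagonal)
dg_{22}/dx_3 = dg_{22}/dx_3 = 6
Numerator = 0 + 0 - 6 = -6
Gamma^3_{22} = -6 / (2 * 16) = -3/16

-3/16


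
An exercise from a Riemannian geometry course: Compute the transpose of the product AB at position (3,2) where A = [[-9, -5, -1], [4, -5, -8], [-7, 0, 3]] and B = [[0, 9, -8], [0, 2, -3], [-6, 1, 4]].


(AB)^T_{ij} = (AB)_{ji} = sum_k A_{jk} B_{ki}.
For i=3, j=2 we need (AB)_{23}:
A_{21} * B_{13} = 4 * -8 = -32
A_{22} * B_{23} = -5 * -3 = 15
A_{23} * B_{33} = -8 * 4 = -32
Sum = -32 + 15 + -32 = -49

-49


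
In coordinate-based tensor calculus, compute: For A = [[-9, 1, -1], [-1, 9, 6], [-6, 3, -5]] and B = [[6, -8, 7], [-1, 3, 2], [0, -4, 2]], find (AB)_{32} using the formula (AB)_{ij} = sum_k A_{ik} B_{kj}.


(AB)_{ij} = sum_k A_{ik} B_{kj}.
For i=3, j=2:
A_{31} * B_{12} = -6 * -8 = 48
A_{32} * B_{22} = 3 * 3 = 9
A_{33} * B_{32} = -5 * -4 = 20
Sum = 48 + 9 + 20 = 77

77


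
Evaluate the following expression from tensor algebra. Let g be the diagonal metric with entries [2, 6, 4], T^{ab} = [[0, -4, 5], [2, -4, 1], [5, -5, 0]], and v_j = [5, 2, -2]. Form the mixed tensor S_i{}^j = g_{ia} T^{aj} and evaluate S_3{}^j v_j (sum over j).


Step 1: lower the first index. For a diagonal metric, g_{ia} T^{aj} = g_{ii} T^{ij} (no sum on i).
g_{33} = 4
S_3{}^1 = 4 * T^{31} = 4 * 5 = 20
S_3{}^2 = 4 * T^{32} = 4 * -5 = -20
S_3{}^3 = 4 * T^{33} = 4 * 0 = 0
Step 2: contract S_3{}^j with v_j.
S_3{}^1 * v_1 = 20 * 5 = 100
S_3{}^2 * v_2 = -20 * 2 = -40
S_3{}^3 * v_3 = 0 * -2 = 0
Result = 100 + -40 + 0 = 60

60


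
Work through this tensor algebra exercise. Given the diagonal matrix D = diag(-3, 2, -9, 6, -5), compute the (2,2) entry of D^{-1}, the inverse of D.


For a diagonal matrix, the inverse has entries (D^{-1})_{ii} = 1/d_{ii}.
The diagonal entries are: d_{11} = -3, d_{22} = 2, d_{33} = -9, d_{44} = 6, d_{55} = -5
We need (D^{-1})_{22} = 1/d_{22} = 1/2 = 1/2

1/2


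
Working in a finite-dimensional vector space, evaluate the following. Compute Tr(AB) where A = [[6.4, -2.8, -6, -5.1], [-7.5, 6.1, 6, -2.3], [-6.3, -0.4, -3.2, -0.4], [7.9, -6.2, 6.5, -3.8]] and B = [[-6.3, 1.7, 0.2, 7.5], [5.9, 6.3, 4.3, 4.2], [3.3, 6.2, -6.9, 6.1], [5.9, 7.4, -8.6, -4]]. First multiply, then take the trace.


Tr(AB) = sum_i (AB)_{ii} where (AB)_{ii} = sum_k A_{ik} B_{ki}.
(AB)_{11} = 6.4*-6.3 + -2.8*5.9 + -6*3.3 + -5.1*5.9 = -106.73
(AB)_{22} = -7.5*1.7 + 6.1*6.3 + 6*6.2 + -2.3*7.4 = 45.86
(AB)_{33} = -6.3*0.2 + -0.4*4.3 + -3.2*-6.9 + -0.4*-8.6 = 22.54
(AB)_{44} = 7.9*7.5 + -6.2*4.2 + 6.5*6.1 + -3.8*-4 = 88.06
Tr(AB) = -106.73 + 45.86 + 22.54 + 88.06 = 49.73

49.73


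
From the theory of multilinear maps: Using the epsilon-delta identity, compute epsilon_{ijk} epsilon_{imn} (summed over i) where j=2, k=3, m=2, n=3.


Using the identity: epsilon_{ijk} epsilon_{imn} = delta_{jm} delta_{kn} - delta_{jn} delta_{km}.
delta_{22} = 1
delta_{33} = 1
delta_{23} = 0
delta_{32} = 0
Result = 1 * 1 - 0 * 0 = 1 - 0 = 1

1


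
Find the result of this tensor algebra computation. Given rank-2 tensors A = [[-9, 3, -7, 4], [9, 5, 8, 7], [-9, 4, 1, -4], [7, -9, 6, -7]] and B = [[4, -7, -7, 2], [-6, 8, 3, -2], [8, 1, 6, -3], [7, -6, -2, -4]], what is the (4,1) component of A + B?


Tensor addition is component-wise: (A + B)_{ij} = A_{ij} + B_{ij}.
A_{41} = 7
B_{41} = 7
(A + B)_{41} = 7 + 7 = 14

14


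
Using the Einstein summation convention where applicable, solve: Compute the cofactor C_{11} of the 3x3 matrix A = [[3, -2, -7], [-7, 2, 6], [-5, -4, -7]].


To find cofactor C_{11}, delete row 1 and column 1.
The resulting 2x2 submatrix is: [[2, 6], [-4, -7]]
Minor M_{11} = 2*-7 - 6*-4
  = -14 - -24 = 10
Sign = (-1)^(1+1) = (-1)^2 = 1
Cofactor C_{11} = 1 * 10 = 10

10


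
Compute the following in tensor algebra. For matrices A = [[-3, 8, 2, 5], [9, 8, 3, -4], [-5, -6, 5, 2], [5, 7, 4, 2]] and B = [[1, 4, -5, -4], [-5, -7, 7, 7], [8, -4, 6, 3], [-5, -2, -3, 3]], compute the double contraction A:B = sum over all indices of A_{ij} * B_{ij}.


A:B = sum over all i,j of A_{ij} * B_{ij}.
Row 1: -3*1=-3, 8*4=32, 2*-5=-10, 5*-4=-20 => row sum = -1
Row 2: 9*-5=-45, 8*-7=-56, 3*7=21, -4*7=-28 => row sum = -108
Row 3: -5*8=-40, -6*-4=24, 5*6=30, 2*3=6 => row sum = 20
Row 4: 5*-5=-25, 7*-2=-14, 4*-3=-12, 2*3=6 => row sum = -45
Total = -1 + -108 + 20 + -45 = -134

-134


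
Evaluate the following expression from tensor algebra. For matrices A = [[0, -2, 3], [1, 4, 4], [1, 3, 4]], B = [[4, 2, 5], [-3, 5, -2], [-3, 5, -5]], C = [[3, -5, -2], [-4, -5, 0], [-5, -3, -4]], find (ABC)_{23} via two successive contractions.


(ABC)_{23} = sum_m (AB)_{2m} C_{m3}. First compute row 2 of AB.
(AB)_{21} = 1*4 + 4*-3 + 4*-3 = -20
(AB)_{22} = 1*2 + 4*5 + 4*5 = 42
(AB)_{23} = 1*5 + 4*-2 + 4*-5 = -23
Now contract with column 3 of C:
(AB)_{21} * C_{13} = -20 * -2 = 40
(AB)_{22} * C_{23} = 42 * 0 = 0
(AB)_{23} * C_{33} = -23 * -4 = 92
(ABC)_{23} = 40 + 0 + 92 = 132

132


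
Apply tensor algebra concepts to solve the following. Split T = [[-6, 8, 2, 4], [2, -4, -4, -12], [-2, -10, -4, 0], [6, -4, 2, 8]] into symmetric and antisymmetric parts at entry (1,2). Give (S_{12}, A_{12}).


T_{12} = 8
T_{21} = 2
S_{12} = (8 + 2)/2 = 10/2 = 5
A_{12} = (8 - 2)/2 = 6/2 = 3
Check: S + A = 5 + 3 = 8 = T_{12}.

(5, 3)


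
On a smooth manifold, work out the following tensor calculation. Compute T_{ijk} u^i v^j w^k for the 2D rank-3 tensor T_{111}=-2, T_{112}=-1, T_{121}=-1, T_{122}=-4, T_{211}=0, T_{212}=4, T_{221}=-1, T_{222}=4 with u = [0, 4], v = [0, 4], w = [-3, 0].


S = sum over i,j,k of T_{ijk} u_i v_j w_k. Expanding all 8 terms:
T_{111}*u_1*v_1*w_1 = -2*0*0*-3 = 0  (running total: 0)
T_{112}*u_1*v_1*w_2 = -1*0*0*0 = 0  (running total: 0)
T_{121}*u_1*v_2*w_1 = -1*0*4*-3 = 0  (running total: 0)
T_{122}*u_1*v_2*w_2 = -4*0*4*0 = 0  (running total: 0)
T_{211}*u_2*v_1*w_1 = 0*4*0*-3 = 0  (running total: 0)
T_{212}*u_2*v_1*w_2 = 4*4*0*0 = 0  (running total: 0)
T_{221}*u_2*v_2*w_1 = -1*4*4*-3 = 48  (running total: 48)
T_{222}*u_2*v_2*w_2 = 4*4*4*0 = 0  (running total: 48)
S = 48

48


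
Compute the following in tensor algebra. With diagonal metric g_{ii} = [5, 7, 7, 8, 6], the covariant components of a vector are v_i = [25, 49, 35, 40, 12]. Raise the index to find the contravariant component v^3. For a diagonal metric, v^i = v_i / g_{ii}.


To raise an index with a diagonal metric: v^i = v_i / g_{ii}.
For index 3: v_3 = 35, g_{33} = 7
v^3 = 35 / 7 = 5

5


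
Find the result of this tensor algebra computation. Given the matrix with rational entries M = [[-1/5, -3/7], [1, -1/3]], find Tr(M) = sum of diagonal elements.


The trace is the sum of diagonal entries.
Diagonal: M[1,1] = -1/5, M[2,2] = -1/3
Tr(M) = -1/5 + -1/3
Computing step by step:
After adding M[1,1]: -1/5
After adding M[2,2]: -8/15
Tr(M) = -8/15

-8/15


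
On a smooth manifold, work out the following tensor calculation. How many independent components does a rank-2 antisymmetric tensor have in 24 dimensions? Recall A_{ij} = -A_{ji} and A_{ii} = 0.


An antisymmetric rank-2 tensor satisfies A_{ij} = -A_{ji}, so diagonal entries are zero.
The independent components are the upper-triangular entries: C(n, 2) = n(n-1)/2.
n = 24
C(24, 2) = 24 * 23 / 2 = 552 / 2 = 276

276


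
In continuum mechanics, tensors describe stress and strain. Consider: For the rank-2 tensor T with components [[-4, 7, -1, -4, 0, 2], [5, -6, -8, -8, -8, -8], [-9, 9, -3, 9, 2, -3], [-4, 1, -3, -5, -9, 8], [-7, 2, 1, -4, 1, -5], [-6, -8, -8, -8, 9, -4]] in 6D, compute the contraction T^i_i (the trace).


The contraction (trace) of a rank-2 tensor is the sum of its diagonal elements.
Diagonal entries: A[1,1] = -4, A[2,2] = -6, A[3,3] = -3, A[4,4] = -5, A[5,5] = 1, A[6,6] = -4
Tr(A) = -4 + -6 + -3 + -5 + 1 + -4 = -21

-21


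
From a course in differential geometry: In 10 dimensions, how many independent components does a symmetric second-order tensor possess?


A symmetric rank-2 tensor in d dimensions has d(d+1)/2 independent components.
d = 10
d(d+1)/2 = 10 * 11 / 2 = 110 / 2 = 55

55


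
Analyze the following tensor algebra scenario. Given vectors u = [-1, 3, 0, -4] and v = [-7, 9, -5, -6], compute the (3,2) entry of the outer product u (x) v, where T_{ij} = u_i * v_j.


The outer product entry T_{ij} = u_i * v_j.
We need i=3, j=2.
u_3 = 0, v_2 = 9
T_{3,2} = 0 * 9 = 0

0


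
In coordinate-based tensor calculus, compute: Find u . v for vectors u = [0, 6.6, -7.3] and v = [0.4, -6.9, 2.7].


The inner product u . v = sum of u_i * v_i.
Term-by-term: 0 * 0.4, 6.6 * -6.9, -7.3 * 2.7
Products: 0, -45.54, -19.71
Sum = 0 + -45.54 + -19.71 = -65.25

-65.25


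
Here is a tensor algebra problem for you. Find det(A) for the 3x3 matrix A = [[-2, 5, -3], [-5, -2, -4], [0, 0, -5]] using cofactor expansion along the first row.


Expanding along the first row, det(A) = a11*M_11 - a12*M_12 + a13*M_13, where M_1j is the (1,j) minor.
Minor M_11 = -2*-5 - -4*0 = 10
Minor M_12 = -5*-5 - -4*0 = 25
Minor M_13 = -5*0 - -2*0 = 0
det = -2*(10) - 5*(25) + -3*(0)
    = -20 - 125 + 0
    = -145

-145


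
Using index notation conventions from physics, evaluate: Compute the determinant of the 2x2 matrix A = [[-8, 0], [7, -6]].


For a 2x2 matrix [[a, b], [c, d]], det = a*d - b*c.
a = -8, b = 0, c = 7, d = -6
a*d = -8 * -6 = 48
b*c = 0 * 7 = 0
det = 48 - 0 = 48

48


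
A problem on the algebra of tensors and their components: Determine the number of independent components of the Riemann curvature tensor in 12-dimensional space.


The Riemann tensor in d dimensions has d^2(d^2 - 1)/12 independent components.
d = 12, so d^2 = 144
d^2 - 1 = 143
d^2(d^2 - 1) = 144 * 143 = 20592
Divide by 12: 20592 / 12 = 1716

1716


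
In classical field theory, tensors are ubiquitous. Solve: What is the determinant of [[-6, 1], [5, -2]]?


For a 2x2 matrix [[a, b], [c, d]], det = a*d - b*c.
a = -6, b = 1, c = 5, d = -2
a*d = -6 * -2 = 12
b*c = 1 * 5 = 5
det = 12 - 5 = 7

7


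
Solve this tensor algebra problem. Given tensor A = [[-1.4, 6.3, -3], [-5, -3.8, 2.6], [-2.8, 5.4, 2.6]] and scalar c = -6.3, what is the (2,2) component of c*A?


Scalar multiplication: (cA)_{ij} = c * A_{ij}.
c = -6.3
A_{22} = -3.8
(cA)_{22} = -6.3 * -3.8 = 23.94

23.94


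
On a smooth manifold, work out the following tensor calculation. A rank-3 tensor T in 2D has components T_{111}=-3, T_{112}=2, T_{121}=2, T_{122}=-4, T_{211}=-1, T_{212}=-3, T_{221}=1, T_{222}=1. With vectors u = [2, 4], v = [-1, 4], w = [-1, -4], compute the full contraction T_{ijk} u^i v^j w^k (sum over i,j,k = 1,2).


S = sum over i,j,k of T_{ijk} u_i v_j w_k. Expanding all 8 terms:
T_{111}*u_1*v_1*w_1 = -3*2*-1*-1 = -6  (running total: -6)
T_{112}*u_1*v_1*w_2 = 2*2*-1*-4 = 16  (running total: 10)
T_{121}*u_1*v_2*w_1 = 2*2*4*-1 = -16  (running total: -6)
T_{122}*u_1*v_2*w_2 = -4*2*4*-4 = 128  (running total: 122)
T_{211}*u_2*v_1*w_1 = -1*4*-1*-1 = -4  (running total: 118)
T_{212}*u_2*v_1*w_2 = -3*4*-1*-4 = -48  (running total: 70)
T_{221}*u_2*v_2*w_1 = 1*4*4*-1 = -16  (running total: 54)
T_{222}*u_2*v_2*w_2 = 1*4*4*-4 = -64  (running total: -10)
S = -10

-10


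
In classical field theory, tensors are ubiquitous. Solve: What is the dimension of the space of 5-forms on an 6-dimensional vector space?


The dimension of the space of p-forms on an n-dimensional space is C(n, p).
n = 6, p = 5
C(6, 5) = 6! / (5! * 1!) = 6

6


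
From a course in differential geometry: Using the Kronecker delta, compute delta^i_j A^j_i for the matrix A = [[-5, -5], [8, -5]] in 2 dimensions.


The contraction (trace) of a rank-2 tensor is the sum of its diagonal elements.
Diagonal entries: A[1,1] = -5, A[2,2] = -5
Tr(A) = -5 + -5 = -10

-10


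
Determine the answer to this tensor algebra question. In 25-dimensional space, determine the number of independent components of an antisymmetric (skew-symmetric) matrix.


An antisymmetric rank-2 tensor satisfies A_{ij} = -A_{ji}, so diagonal entries are zero.
The independent components are the upper-triangular entries: C(n, 2) = n(n-1)/2.
n = 25
C(25, 2) = 25 * 24 / 2 = 600 / 2 = 300

300


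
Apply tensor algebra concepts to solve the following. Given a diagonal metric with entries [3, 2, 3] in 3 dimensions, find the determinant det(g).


For a diagonal metric, the determinant is the product of diagonal entries.
Diagonal entries: 3, 2, 3
det(g) = 3 * 2 * 3 = 18

18


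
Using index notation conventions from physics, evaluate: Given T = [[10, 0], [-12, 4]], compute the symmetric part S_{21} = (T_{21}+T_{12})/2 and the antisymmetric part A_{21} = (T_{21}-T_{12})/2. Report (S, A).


T_{21} = -12
T_{12} = 0
S_{21} = (-12 + 0)/2 = -12/2 = -6
A_{21} = (-12 - 0)/2 = -12/2 = -6
Check: S + A = -6 + -6 = -12 = T_{21}.

(-6, -6)


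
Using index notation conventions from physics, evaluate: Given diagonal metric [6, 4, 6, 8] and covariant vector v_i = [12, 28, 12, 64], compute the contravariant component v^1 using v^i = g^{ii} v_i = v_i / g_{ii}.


To raise an index with a diagonal metric: v^i = v_i / g_{ii}.
For index 1: v_1 = 12, g_{11} = 6
v^1 = 12 / 6 = 2

2


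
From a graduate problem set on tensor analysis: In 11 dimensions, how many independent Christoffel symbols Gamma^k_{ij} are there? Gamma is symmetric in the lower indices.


Christoffel symbols Gamma^k_{ij} are symmetric in i,j, so there are d * d(d+1)/2 independent symbols.
d = 11
d(d+1)/2 = 11 * 12 / 2 = 66
Total = 11 * 66 = 726

726


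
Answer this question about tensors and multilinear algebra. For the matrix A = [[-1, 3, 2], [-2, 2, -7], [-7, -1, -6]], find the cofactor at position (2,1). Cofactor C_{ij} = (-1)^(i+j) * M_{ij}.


To find cofactor C_{21}, delete row 2 and column 1.
The resulting 2x2 submatrix is: [[3, 2], [-1, -6]]
Minor M_{21} = 3*-6 - 2*-1
  = -18 - -2 = -16
Sign = (-1)^(2+1) = (-1)^3 = -1
Cofactor C_{21} = -1 * -16 = 16

16


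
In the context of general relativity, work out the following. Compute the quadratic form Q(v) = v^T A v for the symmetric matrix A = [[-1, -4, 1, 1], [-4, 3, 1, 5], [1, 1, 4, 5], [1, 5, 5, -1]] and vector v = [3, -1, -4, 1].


First compute Av:
(Av)_1 = -1*3 + -4*-1 + 1*-4 + 1*1 = -2
(Av)_2 = -4*3 + 3*-1 + 1*-4 + 5*1 = -14
(Av)_3 = 1*3 + 1*-1 + 4*-4 + 5*1 = -9
(Av)_4 = 1*3 + 5*-1 + 5*-4 + -1*1 = -23
Av = [-2, -14, -9, -23]
Then v^T (Av) = 3*-2 + -1*-14 + -4*-9 + 1*-23
= -6 + 14 + 36 + -23 = 21

21


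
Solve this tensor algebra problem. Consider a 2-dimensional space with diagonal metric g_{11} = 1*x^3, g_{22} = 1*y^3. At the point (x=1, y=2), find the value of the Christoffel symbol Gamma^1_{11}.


For a diagonal metric, Gamma^k_{ij} = (1/2) g^{kk} (dg_{ik}/dx_j + dg_{jk}/dx_i - dg_{ij}/dx_k).
The metric is diagonal, so g_{ab} = 0 for a != b.
At the given point: g_{11} = 1, g_{22} = 8
g^{11} = 1/1
dg_{11}/dx_1 = dg_{11}/dx_1 = 3
dg_{11}/dx_1 = dg_{11}/dx_1 = 3
dg_{11}/dx_1 = dg_{11}/dx_1 = 3
Numerator = 3 + 3 - 3 = 3
Gamma^1_{11} = 3 / (2 * 1) = 3/2

3/2


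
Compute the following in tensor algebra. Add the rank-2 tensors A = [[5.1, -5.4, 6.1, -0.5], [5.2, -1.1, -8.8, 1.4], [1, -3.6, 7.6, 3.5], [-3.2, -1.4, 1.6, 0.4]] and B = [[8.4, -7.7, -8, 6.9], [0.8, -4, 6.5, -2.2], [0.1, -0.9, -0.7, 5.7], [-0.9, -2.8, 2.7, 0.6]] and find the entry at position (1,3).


Tensor addition is component-wise: (A + B)_{ij} = A_{ij} + B_{ij}.
A_{13} = 6.1
B_{13} = -8
(A + B)_{13} = 6.1 + -8 = -1.9

-1.9


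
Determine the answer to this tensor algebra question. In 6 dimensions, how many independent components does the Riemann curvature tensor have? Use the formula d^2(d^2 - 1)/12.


The Riemann tensor in d dimensions has d^2(d^2 - 1)/12 independent components.
d = 6, so d^2 = 36
d^2 - 1 = 35
d^2(d^2 - 1) = 36 * 35 = 1260
Divide by 12: 1260 / 12 = 105

105


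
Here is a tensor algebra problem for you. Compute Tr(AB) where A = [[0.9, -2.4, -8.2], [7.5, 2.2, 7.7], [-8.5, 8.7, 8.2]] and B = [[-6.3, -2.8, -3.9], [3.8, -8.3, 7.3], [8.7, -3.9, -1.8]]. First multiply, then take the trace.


Tr(AB) = sum_i (AB)_{ii} where (AB)_{ii} = sum_k A_{ik} B_{ki}.
(AB)_{11} = 0.9*-6.3 + -2.4*3.8 + -8.2*8.7 = -86.13
(AB)_{22} = 7.5*-2.8 + 2.2*-8.3 + 7.7*-3.9 = -69.29
(AB)_{33} = -8.5*-3.9 + 8.7*7.3 + 8.2*-1.8 = 81.9
Tr(AB) = -86.13 + -69.29 + 81.9 = -73.52

-73.52


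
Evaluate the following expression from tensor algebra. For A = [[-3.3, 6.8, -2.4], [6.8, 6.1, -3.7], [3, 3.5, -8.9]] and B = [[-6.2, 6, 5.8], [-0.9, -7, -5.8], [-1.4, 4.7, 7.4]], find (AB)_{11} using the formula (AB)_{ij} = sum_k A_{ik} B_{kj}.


(AB)_{ij} = sum_k A_{ik} B_{kj}.
For i=1, j=1:
A_{11} * B_{11} = -3.3 * -6.2 = 20.46
A_{12} * B_{21} = 6.8 * -0.9 = -6.12
A_{13} * B_{31} = -2.4 * -1.4 = 3.36
Sum = 20.46 + -6.12 + 3.36 = 17.7

17.7


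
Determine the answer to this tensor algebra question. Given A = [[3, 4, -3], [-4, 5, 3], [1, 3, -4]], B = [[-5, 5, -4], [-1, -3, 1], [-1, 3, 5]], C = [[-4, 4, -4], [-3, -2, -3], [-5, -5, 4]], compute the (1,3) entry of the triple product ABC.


(ABC)_{13} = sum_m (AB)_{1m} C_{m3}. First compute row 1 of AB.
(AB)_{11} = 3*-5 + 4*-1 + -3*-1 = -16
(AB)_{12} = 3*5 + 4*-3 + -3*3 = -6
(AB)_{13} = 3*-4 + 4*1 + -3*5 = -23
Now contract with column 3 of C:
(AB)_{11} * C_{13} = -16 * -4 = 64
(AB)_{12} * C_{23} = -6 * -3 = 18
(AB)_{13} * C_{33} = -23 * 4 = -92
(ABC)_{13} = 64 + 18 + -92 = -10

-10


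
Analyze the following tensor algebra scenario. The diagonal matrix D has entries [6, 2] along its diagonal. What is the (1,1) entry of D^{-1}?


For a diagonal matrix, the inverse has entries (D^{-1})_{ii} = 1/d_{ii}.
The diagonal entries are: d_{11} = 6, d_{22} = 2
We need (D^{-1})_{11} = 1/d_{11} = 1/6 = 1/6

1/6


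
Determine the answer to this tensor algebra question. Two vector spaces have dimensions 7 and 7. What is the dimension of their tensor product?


The dimension of a tensor product is the product of dimensions.
dim(V) = 7, dim(W) = 7
dim(V (x) W) = 7 * 7 = 49

49


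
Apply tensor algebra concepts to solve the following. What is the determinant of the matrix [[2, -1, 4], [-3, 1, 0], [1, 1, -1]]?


Expanding along the first row, det(A) = a11*M_11 - a12*M_12 + a13*M_13, where M_1j is the (1,j) minor.
Minor M_11 = 1*-1 - 0*1 = -1
Minor M_12 = -3*-1 - 0*1 = 3
Minor M_13 = -3*1 - 1*1 = -4
det = 2*(-1) - -1*(3) + 4*(-4)
    = -2 - -3 + -16
    = -15

-15


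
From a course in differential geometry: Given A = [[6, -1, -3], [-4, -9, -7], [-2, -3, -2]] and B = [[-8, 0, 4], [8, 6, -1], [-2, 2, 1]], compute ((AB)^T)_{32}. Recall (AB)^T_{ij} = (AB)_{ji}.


(AB)^T_{ij} = (AB)_{ji} = sum_k A_{jk} B_{ki}.
For i=3, j=2 we need (AB)_{23}:
A_{21} * B_{13} = -4 * 4 = -16
A_{22} * B_{23} = -9 * -1 = 9
A_{23} * B_{33} = -7 * 1 = -7
Sum = -16 + 9 + -7 = -14

-14


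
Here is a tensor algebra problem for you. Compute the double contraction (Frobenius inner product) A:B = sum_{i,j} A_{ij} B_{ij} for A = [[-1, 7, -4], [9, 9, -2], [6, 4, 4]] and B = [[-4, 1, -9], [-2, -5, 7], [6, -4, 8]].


A:B = sum over all i,j of A_{ij} * B_{ij}.
Row 1: -1*-4=4, 7*1=7, -4*-9=36 => row sum = 47
Row 2: 9*-2=-18, 9*-5=-45, -2*7=-14 => row sum = -77
Row 3: 6*6=36, 4*-4=-16, 4*8=32 => row sum = 52
Total = 47 + -77 + 52 = 22

22


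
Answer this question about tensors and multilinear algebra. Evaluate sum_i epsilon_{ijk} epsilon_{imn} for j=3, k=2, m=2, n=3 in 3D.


Using the identity: epsilon_{ijk} epsilon_{imn} = delta_{jm} delta_{kn} - delta_{jn} delta_{km}.
delta_{32} = 0
delta_{23} = 0
delta_{33} = 1
delta_{22} = 1
Result = 0 * 0 - 1 * 1 = 0 - 1 = -1

-1


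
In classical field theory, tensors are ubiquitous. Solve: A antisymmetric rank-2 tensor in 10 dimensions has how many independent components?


A antisymmetric rank-2 tensor in d dimensions has d(d-1)/2 independent components.
d = 10
d(d-1)/2 = 10 * 9 / 2 = 90 / 2 = 45

45


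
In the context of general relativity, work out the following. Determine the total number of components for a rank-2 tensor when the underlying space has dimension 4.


The number of components of a rank-r tensor in d dimensions is d^r.
Here d = 4 and r = 2.
4^2 = 16

16


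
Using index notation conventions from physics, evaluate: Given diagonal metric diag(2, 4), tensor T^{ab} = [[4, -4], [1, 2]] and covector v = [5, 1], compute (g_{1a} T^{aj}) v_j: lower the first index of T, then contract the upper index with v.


Step 1: lower the first index. For a diagonal metric, g_{ia} T^{aj} = g_{ii} T^{ij} (no sum on i).
g_{11} = 2
S_1{}^1 = 2 * T^{11} = 2 * 4 = 8
S_1{}^2 = 2 * T^{12} = 2 * -4 = -8
Step 2: contract S_1{}^j with v_j.
S_1{}^1 * v_1 = 8 * 5 = 40
S_1{}^2 * v_2 = -8 * 1 = -8
Result = 40 + -8 = 32

32


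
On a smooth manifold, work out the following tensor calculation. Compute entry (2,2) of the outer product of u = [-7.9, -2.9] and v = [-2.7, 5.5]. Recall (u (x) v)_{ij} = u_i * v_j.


The outer product entry T_{ij} = u_i * v_j.
We need i=2, j=2.
u_2 = -2.9, v_2 = 5.5
T_{2,2} = -2.9 * 5.5 = -15.95

-15.95


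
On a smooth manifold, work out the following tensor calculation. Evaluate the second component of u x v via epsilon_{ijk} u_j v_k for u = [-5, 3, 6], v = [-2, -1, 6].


(u x v)_2 = sum_{j,k} epsilon_{2jk} u_j v_k. Only permutations of (1,2,3) contribute; the two non-zero terms are:
eps_{213} u_1 v_3 = -1 * -5 * 6 = 30
eps_{231} u_3 v_1 = 1 * 6 * -2 = -12
(u x v)_2 = 18

18


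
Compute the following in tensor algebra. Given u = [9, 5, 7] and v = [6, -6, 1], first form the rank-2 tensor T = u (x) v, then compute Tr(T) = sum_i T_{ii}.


The outer product gives T_{ij} = u_i v_j.
The trace (contraction) is Tr(T) = sum_i T_{ii} = sum_i u_i v_i.
Diagonal entries:
T_{11} = u_1 * v_1 = 9 * 6 = 54
T_{22} = u_2 * v_2 = 5 * -6 = -30
T_{33} = u_3 * v_3 = 7 * 1 = 7
Tr(T) = 54 + -30 + 7 = 31

31


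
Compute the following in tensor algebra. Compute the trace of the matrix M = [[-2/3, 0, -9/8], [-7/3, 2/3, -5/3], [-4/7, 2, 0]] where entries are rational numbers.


The trace is the sum of diagonal entries.
Diagonal: M[1,1] = -2/3, M[2,2] = 2/3, M[3,3] = 0
Tr(M) = -2/3 + 2/3 + 0
Computing step by step:
After adding M[1,1]: -2/3
After adding M[2,2]: 0
After adding M[3,3]: 0
Tr(M) = 0

0


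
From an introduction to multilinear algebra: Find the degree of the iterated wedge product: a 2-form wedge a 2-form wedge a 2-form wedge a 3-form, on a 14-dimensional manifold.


The degree of a wedge product is the sum of the degrees of the individual forms.
Degrees: 2, 2, 2, 3
Total degree = 2 + 2 + 2 + 3 = 9

9


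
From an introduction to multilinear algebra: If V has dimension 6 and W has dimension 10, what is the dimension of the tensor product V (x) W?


The dimension of a tensor product is the product of dimensions.
dim(V) = 6, dim(W) = 10
dim(V (x) W) = 6 * 10 = 60

60


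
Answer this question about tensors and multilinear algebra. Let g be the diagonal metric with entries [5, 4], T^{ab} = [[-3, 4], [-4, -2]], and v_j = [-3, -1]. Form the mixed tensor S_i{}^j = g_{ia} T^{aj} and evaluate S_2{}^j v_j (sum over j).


Step 1: lower the first index. For a diagonal metric, g_{ia} T^{aj} = g_{ii} T^{ij} (no sum on i).
g_{22} = 4
S_2{}^1 = 4 * T^{21} = 4 * -4 = -16
S_2{}^2 = 4 * T^{22} = 4 * -2 = -8
Step 2: contract S_2{}^j with v_j.
S_2{}^1 * v_1 = -16 * -3 = 48
S_2{}^2 * v_2 = -8 * -1 = 8
Result = 48 + 8 = 56

56


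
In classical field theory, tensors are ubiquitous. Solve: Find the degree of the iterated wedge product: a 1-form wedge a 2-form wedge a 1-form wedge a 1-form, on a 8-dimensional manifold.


The degree of a wedge product is the sum of the degrees of the individual forms.
Degrees: 1, 2, 1, 1
Total degree = 1 + 2 + 1 + 1 = 5

5


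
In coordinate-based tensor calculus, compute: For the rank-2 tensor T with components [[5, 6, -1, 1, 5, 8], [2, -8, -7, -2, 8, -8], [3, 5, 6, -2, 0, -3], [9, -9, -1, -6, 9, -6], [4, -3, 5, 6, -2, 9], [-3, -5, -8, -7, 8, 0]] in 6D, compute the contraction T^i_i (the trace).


The contraction (trace) of a rank-2 tensor is the sum of its diagonal elements.
Diagonal entries: A[1,1] = 5, A[2,2] = -8, A[3,3] = 6, A[4,4] = -6, A[5,5] = -2, A[6,6] = 0
Tr(A) = 5 + -8 + 6 + -6 + -2 + 0 = -5

-5


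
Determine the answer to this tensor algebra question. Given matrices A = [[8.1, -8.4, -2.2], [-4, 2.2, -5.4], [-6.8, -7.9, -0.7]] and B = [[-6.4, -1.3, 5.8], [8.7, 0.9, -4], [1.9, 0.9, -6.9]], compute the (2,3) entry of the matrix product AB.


(AB)_{ij} = sum_k A_{ik} B_{kj}.
For i=2, j=3:
A_{21} * B_{13} = -4 * 5.8 = -23.2
A_{22} * B_{23} = 2.2 * -4 = -8.8
A_{23} * B_{33} = -5.4 * -6.9 = 37.26
Sum = -23.2 + -8.8 + 37.26 = 5.26

5.26


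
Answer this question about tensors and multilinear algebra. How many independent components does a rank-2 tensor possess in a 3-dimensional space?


The number of components of a rank-r tensor in d dimensions is d^r.
Here d = 3 and r = 2.
3^2 = 9

9


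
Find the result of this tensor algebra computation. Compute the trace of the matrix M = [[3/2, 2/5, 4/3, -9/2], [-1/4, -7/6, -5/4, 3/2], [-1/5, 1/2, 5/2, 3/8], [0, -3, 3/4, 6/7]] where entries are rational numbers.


The trace is the sum of diagonal entries.
Diagonal: M[1,1] = 3/2, M[2,2] = -7/6, M[3,3] = 5/2, M[4,4] = 6/7
Tr(M) = 3/2 + -7/6 + 5/2 + 6/7
Computing step by step:
After adding M[1,1]: 3/2
After adding M[2,2]: 1/3
After adding M[3,3]: 17/6
After adding M[4,4]: 155/42
Tr(M) = 155/42

155/42


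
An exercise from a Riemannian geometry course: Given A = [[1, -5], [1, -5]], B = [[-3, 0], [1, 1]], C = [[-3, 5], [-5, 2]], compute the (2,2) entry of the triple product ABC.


(ABC)_{22} = sum_m (AB)_{2m} C_{m2}. First compute row 2 of AB.
(AB)_{21} = 1*-3 + -5*1 = -8
(AB)_{22} = 1*0 + -5*1 = -5
Now contract with column 2 of C:
(AB)_{21} * C_{12} = -8 * 5 = -40
(AB)_{22} * C_{22} = -5 * 2 = -10
(ABC)_{22} = -40 + -10 = -50

-50


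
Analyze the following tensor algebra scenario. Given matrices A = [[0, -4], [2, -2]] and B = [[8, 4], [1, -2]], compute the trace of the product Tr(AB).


Tr(AB) = sum_i (AB)_{ii} where (AB)_{ii} = sum_k A_{ik} B_{ki}.
(AB)_{11} = 0*8 + -4*1 = -4
(AB)_{22} = 2*4 + -2*-2 = 12
Tr(AB) = -4 + 12 = 8

8


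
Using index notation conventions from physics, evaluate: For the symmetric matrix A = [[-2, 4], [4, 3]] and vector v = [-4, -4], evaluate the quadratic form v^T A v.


First compute Av:
(Av)_1 = -2*-4 + 4*-4 = -8
(Av)_2 = 4*-4 + 3*-4 = -28
Av = [-8, -28]
Then v^T (Av) = -4*-8 + -4*-28
= 32 + 112 = 144

144


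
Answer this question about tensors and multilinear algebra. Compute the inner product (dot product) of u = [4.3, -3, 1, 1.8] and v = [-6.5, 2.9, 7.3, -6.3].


The inner product u . v = sum of u_i * v_i.
Term-by-term: 4.3 * -6.5, -3 * 2.9, 1 * 7.3, 1.8 * -6.3
Products: -27.95, -8.7, 7.3, -11.34
Sum = -27.95 + -8.7 + 7.3 + -11.34 = -40.69

-40.69


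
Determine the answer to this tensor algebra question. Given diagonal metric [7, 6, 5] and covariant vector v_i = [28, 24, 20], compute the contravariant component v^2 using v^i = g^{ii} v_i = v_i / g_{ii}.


To raise an index with a diagonal metric: v^i = v_i / g_{ii}.
For index 2: v_2 = 24, g_{22} = 6
v^2 = 24 / 6 = 4

4


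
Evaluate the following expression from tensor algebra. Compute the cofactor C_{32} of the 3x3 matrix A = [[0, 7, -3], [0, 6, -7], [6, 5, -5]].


To find cofactor C_{32}, delete row 3 and column 2.
The resulting 2x2 submatrix is: [[0, -3], [0, -7]]
Minor M_{32} = 0*-7 - -3*0
  = 0 - 0 = 0
Sign = (-1)^(3+2) = (-1)^5 = -1
Cofactor C_{32} = -1 * 0 = 0

0


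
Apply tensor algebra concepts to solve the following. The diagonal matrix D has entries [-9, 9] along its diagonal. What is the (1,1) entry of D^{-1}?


For a diagonal matrix, the inverse has entries (D^{-1})_{ii} = 1/d_{ii}.
The diagonal entries are: d_{11} = -9, d_{22} = 9
We need (D^{-1})_{11} = 1/d_{11} = 1/-9 = -1/9

-1/9


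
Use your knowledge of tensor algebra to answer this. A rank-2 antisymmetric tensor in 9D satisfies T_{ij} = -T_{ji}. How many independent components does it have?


An antisymmetric rank-2 tensor satisfies A_{ij} = -A_{ji}, so diagonal entries are zero.
The independent components are the upper-triangular entries: C(n, 2) = n(n-1)/2.
n = 9
C(9, 2) = 9 * 8 / 2 = 72 / 2 = 36

36


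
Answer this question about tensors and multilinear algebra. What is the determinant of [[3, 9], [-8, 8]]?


For a 2x2 matrix [[a, b], [c, d]], det = a*d - b*c.
a = 3, b = 9, c = -8, d = 8
a*d = 3 * 8 = 24
b*c = 9 * -8 = -72
det = 24 - -72 = 96

96


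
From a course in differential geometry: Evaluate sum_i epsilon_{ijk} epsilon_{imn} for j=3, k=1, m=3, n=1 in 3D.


Using the identity: epsilon_{ijk} epsilon_{imn} = delta_{jm} delta_{kn} - delta_{jn} delta_{km}.
delta_{33} = 1
delta_{11} = 1
delta_{31} = 0
delta_{13} = 0
Result = 1 * 1 - 0 * 0 = 1 - 0 = 1

1


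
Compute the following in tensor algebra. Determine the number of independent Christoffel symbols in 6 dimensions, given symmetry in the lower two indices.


Christoffel symbols Gamma^k_{ij} are symmetric in i,j, so there are d * d(d+1)/2 independent symbols.
d = 6
d(d+1)/2 = 6 * 7 / 2 = 21
Total = 6 * 21 = 126

126


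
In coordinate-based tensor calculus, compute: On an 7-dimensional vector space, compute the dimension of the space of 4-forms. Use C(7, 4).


The dimension of the space of p-forms on an n-dimensional space is C(n, p).
n = 7, p = 4
C(7, 4) = 7! / (4! * 3!) = 35

35


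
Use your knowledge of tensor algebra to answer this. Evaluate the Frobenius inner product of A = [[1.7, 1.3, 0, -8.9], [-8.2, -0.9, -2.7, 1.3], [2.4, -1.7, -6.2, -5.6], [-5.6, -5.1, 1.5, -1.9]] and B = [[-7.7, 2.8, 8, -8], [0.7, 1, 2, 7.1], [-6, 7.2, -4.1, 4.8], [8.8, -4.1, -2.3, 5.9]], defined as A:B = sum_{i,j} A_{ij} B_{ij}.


A:B = sum over all i,j of A_{ij} * B_{ij}.
Row 1: 1.7*-7.7=-13.09, 1.3*2.8=3.64, 0*8=0, -8.9*-8=71.2 => row sum = 61.75
Row 2: -8.2*0.7=-5.74, -0.9*1=-0.9, -2.7*2=-5.4, 1.3*7.1=9.23 => row sum = -2.81
Row 3: 2.4*-6=-14.4, -1.7*7.2=-12.24, -6.2*-4.1=25.42, -5.6*4.8=-26.88 => row sum = -28.1
Row 4: -5.6*8.8=-49.28, -5.1*-4.1=20.91, 1.5*-2.3=-3.45, -1.9*5.9=-11.21 => row sum = -43.03
Total = 61.75 + -2.81 + -28.1 + -43.03 = -12.19

-12.19
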